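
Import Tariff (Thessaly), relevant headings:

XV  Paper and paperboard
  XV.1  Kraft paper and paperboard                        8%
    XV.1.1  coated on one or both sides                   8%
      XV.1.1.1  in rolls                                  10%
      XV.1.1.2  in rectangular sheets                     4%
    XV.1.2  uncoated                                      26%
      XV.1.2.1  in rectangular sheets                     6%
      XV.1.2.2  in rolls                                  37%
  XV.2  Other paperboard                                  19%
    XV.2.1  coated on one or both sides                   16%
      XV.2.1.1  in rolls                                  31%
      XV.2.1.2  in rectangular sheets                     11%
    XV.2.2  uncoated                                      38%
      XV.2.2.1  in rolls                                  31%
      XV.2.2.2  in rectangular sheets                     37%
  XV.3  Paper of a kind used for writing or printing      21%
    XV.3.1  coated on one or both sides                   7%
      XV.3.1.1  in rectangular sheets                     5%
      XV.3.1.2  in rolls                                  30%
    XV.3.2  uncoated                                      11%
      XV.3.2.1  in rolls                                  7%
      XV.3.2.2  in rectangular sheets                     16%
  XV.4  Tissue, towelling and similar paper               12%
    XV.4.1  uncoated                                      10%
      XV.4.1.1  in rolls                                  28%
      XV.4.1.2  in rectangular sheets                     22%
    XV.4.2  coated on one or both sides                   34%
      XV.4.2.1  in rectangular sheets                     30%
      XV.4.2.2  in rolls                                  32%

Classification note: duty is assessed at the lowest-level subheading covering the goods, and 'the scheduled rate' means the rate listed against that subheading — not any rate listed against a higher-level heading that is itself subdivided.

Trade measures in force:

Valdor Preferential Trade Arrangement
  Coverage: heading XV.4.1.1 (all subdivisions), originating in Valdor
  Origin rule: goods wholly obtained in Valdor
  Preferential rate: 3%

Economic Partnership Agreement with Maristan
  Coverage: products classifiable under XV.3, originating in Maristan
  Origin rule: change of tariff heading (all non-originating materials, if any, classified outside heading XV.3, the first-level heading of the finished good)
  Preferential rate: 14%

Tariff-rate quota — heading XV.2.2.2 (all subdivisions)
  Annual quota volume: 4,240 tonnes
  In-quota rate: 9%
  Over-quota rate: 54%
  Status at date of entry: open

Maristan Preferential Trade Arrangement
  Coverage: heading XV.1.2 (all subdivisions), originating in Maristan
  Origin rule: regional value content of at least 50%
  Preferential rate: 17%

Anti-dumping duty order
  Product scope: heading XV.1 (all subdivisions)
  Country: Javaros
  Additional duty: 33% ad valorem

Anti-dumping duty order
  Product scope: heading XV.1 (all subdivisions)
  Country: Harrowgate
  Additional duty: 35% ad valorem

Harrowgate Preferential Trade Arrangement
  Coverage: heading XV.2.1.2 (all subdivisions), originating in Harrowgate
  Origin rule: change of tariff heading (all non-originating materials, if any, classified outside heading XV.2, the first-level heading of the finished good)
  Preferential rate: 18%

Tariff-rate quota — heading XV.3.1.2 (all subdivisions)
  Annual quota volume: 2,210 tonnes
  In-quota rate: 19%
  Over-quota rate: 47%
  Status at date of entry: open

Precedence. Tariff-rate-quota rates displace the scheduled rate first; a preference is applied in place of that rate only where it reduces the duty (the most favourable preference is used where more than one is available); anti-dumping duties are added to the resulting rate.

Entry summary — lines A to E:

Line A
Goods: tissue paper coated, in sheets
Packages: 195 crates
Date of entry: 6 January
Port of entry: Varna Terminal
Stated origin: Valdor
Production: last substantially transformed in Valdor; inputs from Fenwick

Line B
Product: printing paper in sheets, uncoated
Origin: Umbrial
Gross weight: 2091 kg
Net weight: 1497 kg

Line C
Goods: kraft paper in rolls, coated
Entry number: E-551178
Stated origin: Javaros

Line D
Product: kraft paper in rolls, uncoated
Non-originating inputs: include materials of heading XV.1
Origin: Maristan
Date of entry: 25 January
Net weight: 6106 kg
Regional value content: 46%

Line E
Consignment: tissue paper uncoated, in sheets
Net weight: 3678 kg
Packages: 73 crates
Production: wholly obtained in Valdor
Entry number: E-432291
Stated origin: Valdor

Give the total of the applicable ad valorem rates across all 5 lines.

Line A: tissue paper → XV.4; coated → XV.4.2; in sheets → XV.4.2.1. Scheduled 30%. Valdor agreement on XV.4.1.1: XV.4.2.1 not covered. → 30%.
Line B: printing paper → XV.3; uncoated → XV.3.2; in sheets → XV.3.2.2. Scheduled 16%. No special measure applies. → 16%.
Line C: kraft paper → XV.1; coated → XV.1.1; in rolls → XV.1.1.1. Scheduled 10%. anti-dumping (Javaros, XV.1): +33%; total 10% + 33% = 43%. → 43%.
Line D: kraft paper → XV.1; uncoated → XV.1.2; in rolls → XV.1.2.2. Scheduled 37%. Maristan agreement on XV.3: XV.1.2.2 not covered; Maristan agreement on XV.1.2: RVC < 50%. → 37%.
Line E: tissue paper → XV.4; uncoated → XV.4.1; in sheets → XV.4.1.2. Scheduled 22%. Valdor agreement on XV.4.1.1: XV.4.1.2 not covered. → 22%.
Sum: 30% + 16% + 43% + 37% + 22% = 148%.

148%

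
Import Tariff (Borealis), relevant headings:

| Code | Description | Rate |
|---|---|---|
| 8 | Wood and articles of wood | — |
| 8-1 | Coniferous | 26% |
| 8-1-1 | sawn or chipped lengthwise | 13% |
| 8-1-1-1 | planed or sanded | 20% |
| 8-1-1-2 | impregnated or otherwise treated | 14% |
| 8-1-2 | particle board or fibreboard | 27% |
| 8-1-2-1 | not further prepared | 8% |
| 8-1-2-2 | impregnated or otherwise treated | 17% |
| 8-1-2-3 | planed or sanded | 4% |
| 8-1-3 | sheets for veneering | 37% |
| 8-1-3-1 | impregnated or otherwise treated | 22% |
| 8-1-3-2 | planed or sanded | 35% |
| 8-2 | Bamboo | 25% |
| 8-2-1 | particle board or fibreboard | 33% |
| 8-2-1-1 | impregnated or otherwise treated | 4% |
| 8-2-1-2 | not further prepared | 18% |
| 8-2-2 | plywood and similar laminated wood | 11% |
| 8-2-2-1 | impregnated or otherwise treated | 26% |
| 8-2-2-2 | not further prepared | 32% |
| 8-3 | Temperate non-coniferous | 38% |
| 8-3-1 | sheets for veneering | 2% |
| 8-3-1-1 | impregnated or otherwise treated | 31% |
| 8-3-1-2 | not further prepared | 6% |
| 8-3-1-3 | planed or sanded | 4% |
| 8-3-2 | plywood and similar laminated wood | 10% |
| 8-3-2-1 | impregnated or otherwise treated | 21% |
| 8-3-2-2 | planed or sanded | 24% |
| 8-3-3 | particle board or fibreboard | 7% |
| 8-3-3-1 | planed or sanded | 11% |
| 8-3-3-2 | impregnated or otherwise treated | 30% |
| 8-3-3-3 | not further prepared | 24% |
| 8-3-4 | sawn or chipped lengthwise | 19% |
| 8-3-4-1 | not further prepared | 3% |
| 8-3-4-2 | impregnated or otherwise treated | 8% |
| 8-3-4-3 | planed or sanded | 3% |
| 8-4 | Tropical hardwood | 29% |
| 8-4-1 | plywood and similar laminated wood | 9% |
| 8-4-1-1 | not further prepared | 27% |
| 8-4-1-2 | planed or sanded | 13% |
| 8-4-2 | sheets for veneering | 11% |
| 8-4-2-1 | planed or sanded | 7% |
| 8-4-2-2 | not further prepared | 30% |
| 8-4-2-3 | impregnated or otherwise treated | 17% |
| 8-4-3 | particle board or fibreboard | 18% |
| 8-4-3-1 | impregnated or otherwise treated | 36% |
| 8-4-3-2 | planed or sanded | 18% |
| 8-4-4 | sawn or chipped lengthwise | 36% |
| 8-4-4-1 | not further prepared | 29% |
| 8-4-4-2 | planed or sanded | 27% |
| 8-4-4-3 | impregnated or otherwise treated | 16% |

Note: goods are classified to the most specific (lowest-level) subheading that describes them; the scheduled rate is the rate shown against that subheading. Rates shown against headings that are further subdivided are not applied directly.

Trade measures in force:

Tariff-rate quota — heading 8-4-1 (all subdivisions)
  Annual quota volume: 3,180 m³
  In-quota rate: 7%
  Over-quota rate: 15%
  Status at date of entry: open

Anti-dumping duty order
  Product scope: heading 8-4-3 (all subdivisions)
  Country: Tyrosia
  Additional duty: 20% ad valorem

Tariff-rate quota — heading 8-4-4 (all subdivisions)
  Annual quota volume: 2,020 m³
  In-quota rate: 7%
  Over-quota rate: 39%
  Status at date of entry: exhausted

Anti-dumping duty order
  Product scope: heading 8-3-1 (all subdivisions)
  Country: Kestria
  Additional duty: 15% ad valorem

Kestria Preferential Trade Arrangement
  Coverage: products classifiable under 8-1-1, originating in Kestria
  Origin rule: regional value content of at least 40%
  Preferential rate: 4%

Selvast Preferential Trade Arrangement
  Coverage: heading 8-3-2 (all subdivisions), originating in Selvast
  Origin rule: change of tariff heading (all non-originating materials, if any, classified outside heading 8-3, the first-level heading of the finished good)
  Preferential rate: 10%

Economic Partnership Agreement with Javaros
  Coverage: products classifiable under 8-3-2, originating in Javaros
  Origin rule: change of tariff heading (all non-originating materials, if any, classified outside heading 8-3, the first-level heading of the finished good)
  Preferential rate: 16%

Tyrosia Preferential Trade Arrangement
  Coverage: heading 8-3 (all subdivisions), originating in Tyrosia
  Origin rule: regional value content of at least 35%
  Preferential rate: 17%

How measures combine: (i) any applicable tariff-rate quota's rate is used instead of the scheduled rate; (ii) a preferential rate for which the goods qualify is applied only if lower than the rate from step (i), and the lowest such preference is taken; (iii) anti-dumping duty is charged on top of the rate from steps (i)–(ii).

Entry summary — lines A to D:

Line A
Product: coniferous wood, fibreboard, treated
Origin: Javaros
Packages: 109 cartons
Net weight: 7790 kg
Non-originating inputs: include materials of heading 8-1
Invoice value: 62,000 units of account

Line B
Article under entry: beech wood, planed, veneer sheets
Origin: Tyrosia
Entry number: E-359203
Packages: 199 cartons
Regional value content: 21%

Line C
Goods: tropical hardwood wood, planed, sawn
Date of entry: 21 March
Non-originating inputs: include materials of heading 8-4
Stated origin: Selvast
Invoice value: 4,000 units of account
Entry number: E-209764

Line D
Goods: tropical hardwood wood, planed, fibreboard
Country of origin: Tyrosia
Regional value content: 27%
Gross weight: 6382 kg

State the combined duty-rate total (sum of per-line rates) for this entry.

Line A: coniferous → 8-1; fibreboard → 8-1-2; treated → 8-1-2-2. Scheduled 17%. Javaros agreement on 8-3-2: 8-1-2-2 not covered. → 17%.
Line B: beech → 8-3; veneer sheets → 8-3-1; planed → 8-3-1-3. Scheduled 4%. Tyrosia agreement on 8-3: RVC < 35%. → 4%.
Line C: tropical hardwood → 8-4; sawn → 8-4-4; planed → 8-4-4-2. Scheduled 27%. quota on 8-4-4 exhausted → over-quota 39%; Selvast agreement on 8-3-2: 8-4-4-2 not covered. → 39%.
Line D: tropical hardwood → 8-4; fibreboard → 8-4-3; planed → 8-4-3-2. Scheduled 18%. Tyrosia agreement on 8-3: 8-4-3-2 not covered; anti-dumping (Tyrosia, 8-4-3): +20%; total 18% + 20% = 38%. → 38%.
Sum: 17% + 4% + 39% + 38% = 98%.

98%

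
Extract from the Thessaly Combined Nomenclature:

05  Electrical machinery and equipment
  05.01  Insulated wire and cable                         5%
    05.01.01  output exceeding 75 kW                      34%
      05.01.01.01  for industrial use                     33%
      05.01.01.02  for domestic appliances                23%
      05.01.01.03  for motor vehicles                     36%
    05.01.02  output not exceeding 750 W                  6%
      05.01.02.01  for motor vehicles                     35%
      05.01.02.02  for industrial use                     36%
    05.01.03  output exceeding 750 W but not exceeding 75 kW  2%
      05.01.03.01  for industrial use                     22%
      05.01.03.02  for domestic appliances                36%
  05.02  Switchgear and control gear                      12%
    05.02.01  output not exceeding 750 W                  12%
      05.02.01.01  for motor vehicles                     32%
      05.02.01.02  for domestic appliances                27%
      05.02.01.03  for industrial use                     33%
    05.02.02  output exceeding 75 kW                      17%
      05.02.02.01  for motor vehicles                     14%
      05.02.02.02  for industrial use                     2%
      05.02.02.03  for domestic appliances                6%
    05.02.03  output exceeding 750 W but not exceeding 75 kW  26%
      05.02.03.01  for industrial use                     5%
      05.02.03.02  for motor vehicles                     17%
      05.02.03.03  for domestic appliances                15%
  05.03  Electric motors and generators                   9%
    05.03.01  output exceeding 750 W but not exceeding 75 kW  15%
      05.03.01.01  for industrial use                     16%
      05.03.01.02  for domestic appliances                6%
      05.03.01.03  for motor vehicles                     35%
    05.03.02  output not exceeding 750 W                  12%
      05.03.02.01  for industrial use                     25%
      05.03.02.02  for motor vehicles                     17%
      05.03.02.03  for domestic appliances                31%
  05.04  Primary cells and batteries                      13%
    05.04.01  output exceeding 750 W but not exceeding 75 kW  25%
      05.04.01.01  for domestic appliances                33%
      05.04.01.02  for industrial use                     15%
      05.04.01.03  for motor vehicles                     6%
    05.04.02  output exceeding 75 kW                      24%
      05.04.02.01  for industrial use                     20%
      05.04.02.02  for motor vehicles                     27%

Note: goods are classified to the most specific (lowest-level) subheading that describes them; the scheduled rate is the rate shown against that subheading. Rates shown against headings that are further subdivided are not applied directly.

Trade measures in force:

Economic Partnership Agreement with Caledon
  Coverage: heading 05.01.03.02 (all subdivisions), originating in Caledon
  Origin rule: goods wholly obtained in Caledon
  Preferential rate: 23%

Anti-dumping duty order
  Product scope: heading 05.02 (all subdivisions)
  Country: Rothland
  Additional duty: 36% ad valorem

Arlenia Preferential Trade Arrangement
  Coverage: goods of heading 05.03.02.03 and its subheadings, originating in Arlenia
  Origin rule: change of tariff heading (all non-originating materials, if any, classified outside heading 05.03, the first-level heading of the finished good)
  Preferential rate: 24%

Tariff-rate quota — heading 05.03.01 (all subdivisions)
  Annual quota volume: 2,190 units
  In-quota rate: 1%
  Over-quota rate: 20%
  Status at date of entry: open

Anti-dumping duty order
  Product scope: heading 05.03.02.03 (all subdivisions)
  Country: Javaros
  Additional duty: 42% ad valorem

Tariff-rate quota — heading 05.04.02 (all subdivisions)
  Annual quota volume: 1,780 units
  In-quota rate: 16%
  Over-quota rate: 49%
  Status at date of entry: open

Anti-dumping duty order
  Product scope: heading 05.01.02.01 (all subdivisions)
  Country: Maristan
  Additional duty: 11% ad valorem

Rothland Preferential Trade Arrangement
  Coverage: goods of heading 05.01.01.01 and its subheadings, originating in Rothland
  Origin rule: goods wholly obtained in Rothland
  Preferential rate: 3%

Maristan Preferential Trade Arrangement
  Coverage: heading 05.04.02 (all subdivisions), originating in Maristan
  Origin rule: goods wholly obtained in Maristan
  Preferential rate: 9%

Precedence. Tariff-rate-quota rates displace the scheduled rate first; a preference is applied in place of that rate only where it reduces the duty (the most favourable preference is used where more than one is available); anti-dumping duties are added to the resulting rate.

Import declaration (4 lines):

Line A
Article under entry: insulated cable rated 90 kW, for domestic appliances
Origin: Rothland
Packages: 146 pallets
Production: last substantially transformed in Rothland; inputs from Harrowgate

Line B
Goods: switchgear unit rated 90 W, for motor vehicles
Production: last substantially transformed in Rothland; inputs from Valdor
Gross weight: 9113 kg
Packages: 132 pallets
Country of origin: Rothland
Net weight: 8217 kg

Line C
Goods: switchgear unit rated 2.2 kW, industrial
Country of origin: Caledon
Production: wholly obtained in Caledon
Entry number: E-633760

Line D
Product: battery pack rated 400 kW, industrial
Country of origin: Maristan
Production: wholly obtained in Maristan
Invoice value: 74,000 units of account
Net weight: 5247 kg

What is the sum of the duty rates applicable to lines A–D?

105%

Line A: insulated cable → 05.01; rated 90 kW → 05.01.01; for domestic appliances → 05.01.01.02. Scheduled 23%. Rothland agreement on 05.01.01.01: 05.01.01.02 not covered. → 23%.
Line B: switchgear unit → 05.02; rated 90 W → 05.02.01; for motor vehicles → 05.02.01.01. Scheduled 32%. Rothland agreement on 05.01.01.01: 05.02.01.01 not covered; anti-dumping (Rothland, 05.02): +36%; total 32% + 36% = 68%. → 68%.
Line C: switchgear unit → 05.02; rated 2.2 kW → 05.02.03; industrial → 05.02.03.01. Scheduled 5%. Caledon agreement on 05.01.03.02: 05.02.03.01 not covered. → 5%.
Line D: battery pack → 05.04; rated 400 kW → 05.04.02; industrial → 05.04.02.01. Scheduled 20%. quota on 05.04.02 open → in-quota 16%; Maristan agreement on 05.04.02: wholly obtained → 9% available; preferential 9%. → 9%.
Sum: 23% + 68% + 5% + 9% = 105%.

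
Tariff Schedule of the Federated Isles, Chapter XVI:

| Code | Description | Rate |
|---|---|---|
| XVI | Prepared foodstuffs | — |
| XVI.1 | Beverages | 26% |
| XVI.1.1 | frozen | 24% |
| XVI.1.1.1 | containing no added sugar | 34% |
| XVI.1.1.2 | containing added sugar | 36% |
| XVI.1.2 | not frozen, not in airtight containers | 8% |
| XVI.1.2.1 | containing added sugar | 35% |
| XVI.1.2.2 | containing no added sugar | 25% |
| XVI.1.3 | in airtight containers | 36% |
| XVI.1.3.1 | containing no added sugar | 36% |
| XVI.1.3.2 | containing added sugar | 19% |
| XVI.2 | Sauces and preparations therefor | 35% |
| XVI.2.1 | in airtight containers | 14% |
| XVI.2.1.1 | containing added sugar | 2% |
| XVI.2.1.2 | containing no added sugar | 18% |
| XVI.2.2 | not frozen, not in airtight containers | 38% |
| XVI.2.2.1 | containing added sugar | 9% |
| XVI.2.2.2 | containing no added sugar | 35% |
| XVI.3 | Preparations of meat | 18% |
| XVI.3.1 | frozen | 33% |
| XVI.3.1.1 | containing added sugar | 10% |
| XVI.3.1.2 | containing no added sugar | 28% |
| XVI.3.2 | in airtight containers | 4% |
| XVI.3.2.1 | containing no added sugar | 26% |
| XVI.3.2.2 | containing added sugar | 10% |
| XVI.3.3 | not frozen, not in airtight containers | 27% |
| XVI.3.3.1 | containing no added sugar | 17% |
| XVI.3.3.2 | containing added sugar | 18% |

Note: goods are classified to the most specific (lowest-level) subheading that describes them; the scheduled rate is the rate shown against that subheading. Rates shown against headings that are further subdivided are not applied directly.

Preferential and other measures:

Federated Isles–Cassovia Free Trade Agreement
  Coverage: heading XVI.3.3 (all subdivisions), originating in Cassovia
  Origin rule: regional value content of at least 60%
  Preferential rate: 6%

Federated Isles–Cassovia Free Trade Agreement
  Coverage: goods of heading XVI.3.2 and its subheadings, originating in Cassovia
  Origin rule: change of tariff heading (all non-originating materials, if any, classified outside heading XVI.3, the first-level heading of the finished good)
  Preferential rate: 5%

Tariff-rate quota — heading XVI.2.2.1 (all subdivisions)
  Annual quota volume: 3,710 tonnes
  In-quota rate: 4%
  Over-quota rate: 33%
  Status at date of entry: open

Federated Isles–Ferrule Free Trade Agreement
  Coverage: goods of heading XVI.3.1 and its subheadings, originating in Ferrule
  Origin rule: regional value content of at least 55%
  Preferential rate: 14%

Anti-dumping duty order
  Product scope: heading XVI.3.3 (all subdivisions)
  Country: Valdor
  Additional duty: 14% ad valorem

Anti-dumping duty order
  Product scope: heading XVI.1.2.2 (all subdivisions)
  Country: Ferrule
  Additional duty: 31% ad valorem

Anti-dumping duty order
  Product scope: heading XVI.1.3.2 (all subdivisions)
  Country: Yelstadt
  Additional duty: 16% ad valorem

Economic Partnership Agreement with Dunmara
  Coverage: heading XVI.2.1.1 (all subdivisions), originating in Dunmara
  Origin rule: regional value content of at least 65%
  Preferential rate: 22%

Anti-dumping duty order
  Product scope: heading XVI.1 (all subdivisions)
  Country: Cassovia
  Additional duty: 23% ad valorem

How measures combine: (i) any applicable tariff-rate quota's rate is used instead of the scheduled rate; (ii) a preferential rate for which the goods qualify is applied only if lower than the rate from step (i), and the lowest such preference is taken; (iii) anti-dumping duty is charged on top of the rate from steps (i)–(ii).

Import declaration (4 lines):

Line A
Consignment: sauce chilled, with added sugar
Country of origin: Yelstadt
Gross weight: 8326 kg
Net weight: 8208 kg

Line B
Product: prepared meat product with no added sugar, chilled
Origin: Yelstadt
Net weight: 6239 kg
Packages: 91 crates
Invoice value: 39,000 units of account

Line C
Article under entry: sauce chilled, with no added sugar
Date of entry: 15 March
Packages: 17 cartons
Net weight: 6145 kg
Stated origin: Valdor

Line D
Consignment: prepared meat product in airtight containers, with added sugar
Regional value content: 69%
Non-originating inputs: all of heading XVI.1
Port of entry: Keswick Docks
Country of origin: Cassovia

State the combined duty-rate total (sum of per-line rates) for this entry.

61%

Line A: sauce → XVI.2; chilled → XVI.2.2; with added sugar → XVI.2.2.1. Scheduled 9%. quota on XVI.2.2.1 open → in-quota 4%. → 4%.
Line B: prepared meat product → XVI.3; chilled → XVI.3.3; with no added sugar → XVI.3.3.1. Scheduled 17%. No special measure applies. → 17%.
Line C: sauce → XVI.2; chilled → XVI.2.2; with no added sugar → XVI.2.2.2. Scheduled 35%. No special measure applies. → 35%.
Line D: prepared meat product → XVI.3; in airtight containers → XVI.3.2; with added sugar → XVI.3.2.2. Scheduled 10%. Cassovia agreement on XVI.3.3: XVI.3.2.2 not covered; Cassovia agreement on XVI.3.2: CTH met → 5% available; preferential 5%. → 5%.
Sum: 4% + 17% + 35% + 5% = 61%.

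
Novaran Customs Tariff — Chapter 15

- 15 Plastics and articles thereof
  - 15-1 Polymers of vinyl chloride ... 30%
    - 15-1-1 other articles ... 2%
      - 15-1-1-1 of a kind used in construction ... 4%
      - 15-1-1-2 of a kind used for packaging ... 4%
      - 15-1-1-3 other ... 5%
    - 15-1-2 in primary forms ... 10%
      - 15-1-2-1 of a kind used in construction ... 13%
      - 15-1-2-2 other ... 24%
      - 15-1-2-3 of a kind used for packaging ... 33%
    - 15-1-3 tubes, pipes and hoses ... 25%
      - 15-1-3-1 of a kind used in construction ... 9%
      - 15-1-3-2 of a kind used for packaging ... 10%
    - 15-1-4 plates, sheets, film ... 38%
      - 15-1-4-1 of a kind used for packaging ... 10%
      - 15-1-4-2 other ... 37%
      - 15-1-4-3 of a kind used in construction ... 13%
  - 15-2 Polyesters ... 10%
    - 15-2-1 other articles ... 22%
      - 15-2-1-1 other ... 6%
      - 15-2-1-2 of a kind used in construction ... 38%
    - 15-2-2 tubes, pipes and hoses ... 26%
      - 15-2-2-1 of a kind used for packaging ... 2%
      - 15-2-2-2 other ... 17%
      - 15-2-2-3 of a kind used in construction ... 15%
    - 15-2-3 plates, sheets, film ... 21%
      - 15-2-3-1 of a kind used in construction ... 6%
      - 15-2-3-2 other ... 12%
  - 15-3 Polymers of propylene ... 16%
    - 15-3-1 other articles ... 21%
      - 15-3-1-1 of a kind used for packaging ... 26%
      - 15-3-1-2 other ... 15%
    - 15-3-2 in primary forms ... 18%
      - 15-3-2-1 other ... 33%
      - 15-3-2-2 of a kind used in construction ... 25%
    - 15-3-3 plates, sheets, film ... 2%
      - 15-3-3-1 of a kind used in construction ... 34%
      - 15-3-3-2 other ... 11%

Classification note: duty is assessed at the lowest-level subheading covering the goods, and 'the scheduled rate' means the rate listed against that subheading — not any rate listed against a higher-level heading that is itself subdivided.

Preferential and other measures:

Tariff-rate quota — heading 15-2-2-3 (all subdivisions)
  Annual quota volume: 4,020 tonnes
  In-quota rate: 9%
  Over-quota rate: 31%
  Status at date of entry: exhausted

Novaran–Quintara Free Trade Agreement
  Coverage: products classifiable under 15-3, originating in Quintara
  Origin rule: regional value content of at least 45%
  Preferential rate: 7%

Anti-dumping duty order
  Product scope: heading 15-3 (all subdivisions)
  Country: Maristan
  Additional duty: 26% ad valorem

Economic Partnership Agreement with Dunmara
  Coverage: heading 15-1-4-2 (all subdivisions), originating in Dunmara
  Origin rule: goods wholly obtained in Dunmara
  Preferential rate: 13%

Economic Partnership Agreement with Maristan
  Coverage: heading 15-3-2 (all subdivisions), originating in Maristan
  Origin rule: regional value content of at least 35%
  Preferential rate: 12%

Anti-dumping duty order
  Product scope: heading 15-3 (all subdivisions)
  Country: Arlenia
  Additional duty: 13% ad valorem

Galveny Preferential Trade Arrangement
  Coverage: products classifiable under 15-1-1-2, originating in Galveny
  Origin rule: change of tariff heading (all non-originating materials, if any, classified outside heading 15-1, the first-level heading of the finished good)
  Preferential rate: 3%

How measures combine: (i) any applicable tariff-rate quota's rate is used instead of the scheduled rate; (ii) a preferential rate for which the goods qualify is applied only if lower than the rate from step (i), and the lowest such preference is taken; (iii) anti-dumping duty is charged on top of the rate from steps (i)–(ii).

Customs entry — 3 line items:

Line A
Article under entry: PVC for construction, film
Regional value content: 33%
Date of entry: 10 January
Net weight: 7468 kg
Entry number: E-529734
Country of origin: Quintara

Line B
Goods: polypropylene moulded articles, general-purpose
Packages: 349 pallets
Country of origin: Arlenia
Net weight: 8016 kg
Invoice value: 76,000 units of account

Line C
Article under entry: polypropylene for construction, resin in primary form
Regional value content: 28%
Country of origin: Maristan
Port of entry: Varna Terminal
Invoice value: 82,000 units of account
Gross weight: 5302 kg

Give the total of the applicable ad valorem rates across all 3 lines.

92%

Line A: PVC → 15-1; film → 15-1-4; for construction → 15-1-4-3. Scheduled 13%. Quintara agreement on 15-3: 15-1-4-3 not covered. → 13%.
Line B: polypropylene → 15-3; moulded articles → 15-3-1; general-purpose → 15-3-1-2. Scheduled 15%. anti-dumping (Arlenia, 15-3): +13%; total 15% + 13% = 28%. → 28%.
Line C: polypropylene → 15-3; resin in primary form → 15-3-2; for construction → 15-3-2-2. Scheduled 25%. Maristan agreement on 15-3-2: RVC < 35%; anti-dumping (Maristan, 15-3): +26%; total 25% + 26% = 51%. → 51%.
Sum: 13% + 28% + 51% = 92%.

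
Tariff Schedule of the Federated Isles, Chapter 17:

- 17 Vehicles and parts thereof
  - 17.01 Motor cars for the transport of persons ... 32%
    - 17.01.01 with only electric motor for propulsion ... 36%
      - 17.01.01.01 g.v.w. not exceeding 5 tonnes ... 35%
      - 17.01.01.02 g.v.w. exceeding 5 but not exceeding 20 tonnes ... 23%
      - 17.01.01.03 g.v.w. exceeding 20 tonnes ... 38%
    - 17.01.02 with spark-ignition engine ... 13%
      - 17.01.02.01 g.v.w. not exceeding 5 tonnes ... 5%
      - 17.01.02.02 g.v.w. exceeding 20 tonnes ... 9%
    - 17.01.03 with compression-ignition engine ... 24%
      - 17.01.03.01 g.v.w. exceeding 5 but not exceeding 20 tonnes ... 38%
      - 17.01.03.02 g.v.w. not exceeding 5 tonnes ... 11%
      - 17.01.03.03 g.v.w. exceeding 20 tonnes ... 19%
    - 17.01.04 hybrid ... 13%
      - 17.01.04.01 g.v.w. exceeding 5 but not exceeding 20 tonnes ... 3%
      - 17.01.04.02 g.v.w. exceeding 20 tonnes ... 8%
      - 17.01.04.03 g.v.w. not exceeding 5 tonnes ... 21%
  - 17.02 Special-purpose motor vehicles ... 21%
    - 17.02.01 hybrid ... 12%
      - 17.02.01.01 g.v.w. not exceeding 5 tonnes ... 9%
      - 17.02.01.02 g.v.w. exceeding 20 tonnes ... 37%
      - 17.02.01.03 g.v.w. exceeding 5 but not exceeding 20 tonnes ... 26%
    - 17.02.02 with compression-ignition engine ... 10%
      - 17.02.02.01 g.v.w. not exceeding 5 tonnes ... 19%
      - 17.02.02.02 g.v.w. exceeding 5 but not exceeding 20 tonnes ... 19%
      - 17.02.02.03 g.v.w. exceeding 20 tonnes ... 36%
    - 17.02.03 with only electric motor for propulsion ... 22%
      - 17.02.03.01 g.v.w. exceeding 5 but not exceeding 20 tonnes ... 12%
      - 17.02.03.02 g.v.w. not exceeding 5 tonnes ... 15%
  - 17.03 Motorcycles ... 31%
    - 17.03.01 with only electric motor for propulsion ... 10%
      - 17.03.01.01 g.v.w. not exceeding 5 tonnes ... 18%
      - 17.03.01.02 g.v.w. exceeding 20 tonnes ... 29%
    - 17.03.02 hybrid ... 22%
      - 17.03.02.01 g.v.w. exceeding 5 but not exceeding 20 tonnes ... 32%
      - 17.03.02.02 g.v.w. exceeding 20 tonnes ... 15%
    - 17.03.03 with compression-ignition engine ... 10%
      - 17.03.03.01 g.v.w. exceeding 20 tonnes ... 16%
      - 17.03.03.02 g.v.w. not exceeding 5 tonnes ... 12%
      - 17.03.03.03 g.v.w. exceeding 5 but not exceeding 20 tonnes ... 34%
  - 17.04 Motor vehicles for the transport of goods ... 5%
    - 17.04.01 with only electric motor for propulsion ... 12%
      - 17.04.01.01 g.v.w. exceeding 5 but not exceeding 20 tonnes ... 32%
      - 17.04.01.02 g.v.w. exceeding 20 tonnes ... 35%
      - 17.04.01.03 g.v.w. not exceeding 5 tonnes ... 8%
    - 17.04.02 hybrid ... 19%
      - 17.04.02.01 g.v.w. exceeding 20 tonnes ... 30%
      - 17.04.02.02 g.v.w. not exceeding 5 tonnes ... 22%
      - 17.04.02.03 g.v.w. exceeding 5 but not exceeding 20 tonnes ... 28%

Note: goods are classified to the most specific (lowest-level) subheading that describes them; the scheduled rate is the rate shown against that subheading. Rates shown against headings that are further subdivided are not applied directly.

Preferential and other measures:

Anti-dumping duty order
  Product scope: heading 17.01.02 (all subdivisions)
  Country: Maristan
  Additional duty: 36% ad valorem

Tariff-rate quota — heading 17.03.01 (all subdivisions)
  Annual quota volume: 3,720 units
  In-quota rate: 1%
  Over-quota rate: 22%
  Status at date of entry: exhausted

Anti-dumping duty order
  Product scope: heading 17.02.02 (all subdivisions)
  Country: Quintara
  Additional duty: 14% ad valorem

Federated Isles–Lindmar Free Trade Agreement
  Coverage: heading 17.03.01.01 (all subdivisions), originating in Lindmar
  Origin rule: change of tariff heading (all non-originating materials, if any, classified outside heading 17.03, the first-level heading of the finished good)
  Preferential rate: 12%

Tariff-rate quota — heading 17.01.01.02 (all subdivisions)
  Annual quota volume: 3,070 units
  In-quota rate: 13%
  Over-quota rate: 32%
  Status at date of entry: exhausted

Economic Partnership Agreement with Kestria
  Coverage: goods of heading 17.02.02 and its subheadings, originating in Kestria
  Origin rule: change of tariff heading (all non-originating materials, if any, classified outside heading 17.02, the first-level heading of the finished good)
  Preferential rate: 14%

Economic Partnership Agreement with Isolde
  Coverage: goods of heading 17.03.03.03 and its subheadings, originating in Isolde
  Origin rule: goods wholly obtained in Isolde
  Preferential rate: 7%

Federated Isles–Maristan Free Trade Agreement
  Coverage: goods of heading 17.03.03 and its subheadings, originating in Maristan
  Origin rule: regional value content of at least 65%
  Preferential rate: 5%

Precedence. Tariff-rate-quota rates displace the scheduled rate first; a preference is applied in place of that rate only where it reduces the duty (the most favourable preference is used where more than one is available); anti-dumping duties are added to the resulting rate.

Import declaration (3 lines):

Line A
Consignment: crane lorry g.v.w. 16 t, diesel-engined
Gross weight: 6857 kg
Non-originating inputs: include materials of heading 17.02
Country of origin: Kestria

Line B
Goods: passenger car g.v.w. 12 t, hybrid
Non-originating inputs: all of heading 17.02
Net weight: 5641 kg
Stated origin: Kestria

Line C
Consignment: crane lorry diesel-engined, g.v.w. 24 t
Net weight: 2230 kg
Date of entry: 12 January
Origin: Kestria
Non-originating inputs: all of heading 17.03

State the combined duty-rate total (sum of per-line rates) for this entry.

Line A: crane lorry → 17.02; diesel-engined → 17.02.02; g.v.w. 16 t → 17.02.02.02. Scheduled 19%. Kestria agreement on 17.02.02: CTH not met. → 19%.
Line B: passenger car → 17.01; hybrid → 17.01.04; g.v.w. 12 t → 17.01.04.01. Scheduled 3%. Kestria agreement on 17.02.02: 17.01.04.01 not covered. → 3%.
Line C: crane lorry → 17.02; diesel-engined → 17.02.02; g.v.w. 24 t → 17.02.02.03. Scheduled 36%. Kestria agreement on 17.02.02: CTH met → 14% available; preferential 14%. → 14%.
Sum: 19% + 3% + 14% = 36%.

36%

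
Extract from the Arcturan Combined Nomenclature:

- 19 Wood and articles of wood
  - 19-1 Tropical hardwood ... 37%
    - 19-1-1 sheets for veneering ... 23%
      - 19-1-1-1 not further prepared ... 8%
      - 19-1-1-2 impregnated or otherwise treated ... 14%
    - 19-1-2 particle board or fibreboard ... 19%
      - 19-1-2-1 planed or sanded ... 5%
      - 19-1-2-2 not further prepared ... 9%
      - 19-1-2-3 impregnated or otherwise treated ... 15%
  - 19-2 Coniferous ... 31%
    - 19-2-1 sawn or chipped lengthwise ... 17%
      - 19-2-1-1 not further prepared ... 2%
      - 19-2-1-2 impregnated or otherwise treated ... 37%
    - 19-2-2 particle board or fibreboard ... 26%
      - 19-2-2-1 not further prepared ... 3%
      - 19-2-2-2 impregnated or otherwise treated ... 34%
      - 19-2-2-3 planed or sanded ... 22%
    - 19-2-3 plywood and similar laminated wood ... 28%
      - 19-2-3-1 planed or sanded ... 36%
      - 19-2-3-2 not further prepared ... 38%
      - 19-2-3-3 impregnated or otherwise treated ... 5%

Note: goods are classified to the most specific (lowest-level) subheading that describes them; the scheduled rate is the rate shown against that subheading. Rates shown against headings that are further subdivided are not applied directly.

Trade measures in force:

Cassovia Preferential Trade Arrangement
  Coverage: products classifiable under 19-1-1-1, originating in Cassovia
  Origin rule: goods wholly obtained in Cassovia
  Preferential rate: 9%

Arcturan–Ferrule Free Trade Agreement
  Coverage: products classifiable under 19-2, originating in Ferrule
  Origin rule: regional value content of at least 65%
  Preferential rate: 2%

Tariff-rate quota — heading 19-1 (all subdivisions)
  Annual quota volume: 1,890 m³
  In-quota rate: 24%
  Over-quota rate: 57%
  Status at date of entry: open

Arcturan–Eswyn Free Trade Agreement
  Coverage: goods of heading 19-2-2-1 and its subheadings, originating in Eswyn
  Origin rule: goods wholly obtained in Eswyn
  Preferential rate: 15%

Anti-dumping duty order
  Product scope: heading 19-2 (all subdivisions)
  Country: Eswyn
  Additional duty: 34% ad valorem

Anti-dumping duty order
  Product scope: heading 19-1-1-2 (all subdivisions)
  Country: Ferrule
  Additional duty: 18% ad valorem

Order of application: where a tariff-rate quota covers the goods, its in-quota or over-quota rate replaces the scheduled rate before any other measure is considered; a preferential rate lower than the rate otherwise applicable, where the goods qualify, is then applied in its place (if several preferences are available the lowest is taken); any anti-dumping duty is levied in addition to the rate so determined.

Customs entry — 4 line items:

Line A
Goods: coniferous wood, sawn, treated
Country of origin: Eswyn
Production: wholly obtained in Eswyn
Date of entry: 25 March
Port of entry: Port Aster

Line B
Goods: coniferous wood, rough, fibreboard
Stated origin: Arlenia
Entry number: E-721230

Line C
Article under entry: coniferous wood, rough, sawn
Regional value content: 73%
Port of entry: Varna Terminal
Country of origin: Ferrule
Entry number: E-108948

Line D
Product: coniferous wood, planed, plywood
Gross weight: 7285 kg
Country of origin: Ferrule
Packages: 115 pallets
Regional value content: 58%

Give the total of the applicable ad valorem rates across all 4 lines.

112%

Line A: coniferous → 19-2; sawn → 19-2-1; treated → 19-2-1-2. Scheduled 37%. Eswyn agreement on 19-2-2-1: 19-2-1-2 not covered; anti-dumping (Eswyn, 19-2): +34%; total 37% + 34% = 71%. → 71%.
Line B: coniferous → 19-2; fibreboard → 19-2-2; rough → 19-2-2-1. Scheduled 3%. No special measure applies. → 3%.
Line C: coniferous → 19-2; sawn → 19-2-1; rough → 19-2-1-1. Scheduled 2%. Ferrule agreement on 19-2: RVC ≥ 65% → 2% available; preference 2% not lower than 2% → no reduction. → 2%.
Line D: coniferous → 19-2; plywood → 19-2-3; planed → 19-2-3-1. Scheduled 36%. Ferrule agreement on 19-2: RVC < 65%. → 36%.
Sum: 71% + 3% + 2% + 36% = 112%.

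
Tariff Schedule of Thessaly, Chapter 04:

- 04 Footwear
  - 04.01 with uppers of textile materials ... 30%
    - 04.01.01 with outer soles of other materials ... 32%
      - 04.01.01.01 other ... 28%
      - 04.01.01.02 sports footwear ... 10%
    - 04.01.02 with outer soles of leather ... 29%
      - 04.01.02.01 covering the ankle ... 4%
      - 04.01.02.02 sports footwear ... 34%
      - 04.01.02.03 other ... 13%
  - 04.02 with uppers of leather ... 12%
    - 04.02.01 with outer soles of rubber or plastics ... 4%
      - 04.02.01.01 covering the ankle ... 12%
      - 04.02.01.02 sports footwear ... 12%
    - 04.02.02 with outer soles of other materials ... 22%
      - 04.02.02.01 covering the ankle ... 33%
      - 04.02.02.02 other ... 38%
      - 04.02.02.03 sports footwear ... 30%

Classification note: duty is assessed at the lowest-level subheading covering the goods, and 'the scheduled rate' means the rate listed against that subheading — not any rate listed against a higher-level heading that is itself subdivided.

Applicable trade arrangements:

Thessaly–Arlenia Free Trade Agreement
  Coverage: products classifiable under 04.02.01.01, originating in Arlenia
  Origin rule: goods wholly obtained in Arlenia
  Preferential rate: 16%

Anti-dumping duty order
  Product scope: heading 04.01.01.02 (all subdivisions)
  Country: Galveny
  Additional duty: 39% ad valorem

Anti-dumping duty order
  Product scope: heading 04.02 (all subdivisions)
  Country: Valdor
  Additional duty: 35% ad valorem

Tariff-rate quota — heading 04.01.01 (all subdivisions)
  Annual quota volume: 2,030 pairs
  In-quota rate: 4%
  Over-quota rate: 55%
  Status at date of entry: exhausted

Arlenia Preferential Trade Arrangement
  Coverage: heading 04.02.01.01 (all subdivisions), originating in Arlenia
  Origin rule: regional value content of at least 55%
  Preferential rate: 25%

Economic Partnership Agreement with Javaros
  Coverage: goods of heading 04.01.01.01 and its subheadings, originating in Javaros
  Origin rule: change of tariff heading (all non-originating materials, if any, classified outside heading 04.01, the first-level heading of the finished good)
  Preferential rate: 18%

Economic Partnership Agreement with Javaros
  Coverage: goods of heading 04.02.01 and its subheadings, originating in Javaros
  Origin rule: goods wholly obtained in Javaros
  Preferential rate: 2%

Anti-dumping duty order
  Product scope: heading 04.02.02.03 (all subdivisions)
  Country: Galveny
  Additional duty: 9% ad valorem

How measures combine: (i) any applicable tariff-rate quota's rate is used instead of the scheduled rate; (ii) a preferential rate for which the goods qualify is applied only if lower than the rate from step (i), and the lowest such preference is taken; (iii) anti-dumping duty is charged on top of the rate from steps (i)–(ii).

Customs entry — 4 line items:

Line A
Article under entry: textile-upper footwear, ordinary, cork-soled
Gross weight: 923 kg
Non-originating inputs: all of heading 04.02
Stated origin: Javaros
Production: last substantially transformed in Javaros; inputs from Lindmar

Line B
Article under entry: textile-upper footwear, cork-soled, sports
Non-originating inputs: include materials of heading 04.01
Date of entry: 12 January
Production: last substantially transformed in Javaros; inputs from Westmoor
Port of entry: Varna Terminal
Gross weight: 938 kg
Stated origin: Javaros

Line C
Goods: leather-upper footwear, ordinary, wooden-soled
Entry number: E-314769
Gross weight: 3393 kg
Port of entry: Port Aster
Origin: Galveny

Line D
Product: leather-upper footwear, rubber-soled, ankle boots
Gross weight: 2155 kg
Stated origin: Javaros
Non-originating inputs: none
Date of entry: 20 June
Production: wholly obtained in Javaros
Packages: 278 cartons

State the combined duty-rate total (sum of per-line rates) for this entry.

113%

Line A: textile-upper → 04.01; cork-soled → 04.01.01; ordinary → 04.01.01.01. Scheduled 28%. quota on 04.01.01 exhausted → over-quota 55%; Javaros agreement on 04.01.01.01: CTH met → 18% available; Javaros agreement on 04.02.01: 04.01.01.01 not covered; preferential 18%. → 18%.
Line B: textile-upper → 04.01; cork-soled → 04.01.01; sports → 04.01.01.02. Scheduled 10%. quota on 04.01.01 exhausted → over-quota 55%; Javaros agreement on 04.01.01.01: 04.01.01.02 not covered; Javaros agreement on 04.02.01: 04.01.01.02 not covered. → 55%.
Line C: leather-upper → 04.02; wooden-soled → 04.02.02; ordinary → 04.02.02.02. Scheduled 38%. No special measure applies. → 38%.
Line D: leather-upper → 04.02; rubber-soled → 04.02.01; ankle boots → 04.02.01.01. Scheduled 12%. Javaros agreement on 04.01.01.01: 04.02.01.01 not covered; Javaros agreement on 04.02.01: wholly obtained → 2% available; preferential 2%. → 2%.
Sum: 18% + 55% + 38% + 2% = 113%.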